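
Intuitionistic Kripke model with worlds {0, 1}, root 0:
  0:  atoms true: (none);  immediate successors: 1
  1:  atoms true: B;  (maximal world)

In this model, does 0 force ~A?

Yes

0 ||- ~A: no world accessible from 0 forces A.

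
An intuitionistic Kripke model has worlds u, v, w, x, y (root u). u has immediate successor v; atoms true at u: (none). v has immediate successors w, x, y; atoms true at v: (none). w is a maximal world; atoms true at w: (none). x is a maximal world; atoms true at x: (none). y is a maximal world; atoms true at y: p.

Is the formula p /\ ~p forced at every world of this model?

No

Not every world: u ||-/- p /\ ~p.
u ||-/- p /\ ~p since u fails p.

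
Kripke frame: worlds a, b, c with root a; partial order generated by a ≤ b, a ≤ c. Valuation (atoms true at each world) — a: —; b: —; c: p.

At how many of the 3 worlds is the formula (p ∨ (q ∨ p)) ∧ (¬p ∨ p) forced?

a: does not force it — a ⊮ (p ∨ (q ∨ p)) ∧ (¬p ∨ p) since a fails p ∨ (q ∨ p).
b: does not force it.
c: forces it.
Worlds forcing the formula: {c}.

1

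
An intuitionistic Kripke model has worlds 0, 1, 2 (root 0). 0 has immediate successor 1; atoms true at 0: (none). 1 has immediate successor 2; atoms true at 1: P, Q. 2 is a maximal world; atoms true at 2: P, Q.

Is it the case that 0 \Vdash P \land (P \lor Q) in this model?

0 \nVdash P \land (P \lor Q) since 0 fails P.

No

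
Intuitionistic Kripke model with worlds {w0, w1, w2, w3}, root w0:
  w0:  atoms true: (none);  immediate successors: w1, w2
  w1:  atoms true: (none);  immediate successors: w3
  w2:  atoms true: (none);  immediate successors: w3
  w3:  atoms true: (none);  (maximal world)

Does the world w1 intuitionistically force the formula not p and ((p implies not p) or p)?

Yes

w1 forces not p and ((p implies not p) or p) since w1 forces both conjuncts.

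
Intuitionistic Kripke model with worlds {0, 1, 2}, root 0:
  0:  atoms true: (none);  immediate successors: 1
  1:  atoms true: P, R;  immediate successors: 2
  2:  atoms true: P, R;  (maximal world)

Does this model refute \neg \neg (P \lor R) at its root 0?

No

0 \Vdash \neg \neg (P \lor R): no world accessible from 0 forces \neg (P \lor R).
So the root 0 forces \neg \neg (P \lor R); the model is not a countermodel.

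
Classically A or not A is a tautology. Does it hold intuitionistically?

No

This is the law of excluded middle, which is not intuitionistically valid.
A Kripke countermodel: worlds w0, w1; order generated by w0 <= w1; atoms true at each world — w0:{}; w1:{A}.
w0 does not force A or not A: neither disjunct is forced at w0.
w0 lacks atom A, so w0 does not force A.
So the root w0 does not force the formula.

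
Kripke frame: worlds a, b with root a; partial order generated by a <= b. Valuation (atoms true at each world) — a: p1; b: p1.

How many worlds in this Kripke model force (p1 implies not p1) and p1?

a: does not force it — a does not force (p1 implies not p1) and p1 since a fails p1 implies not p1.
b: does not force it.
Worlds forcing the formula: { }.

0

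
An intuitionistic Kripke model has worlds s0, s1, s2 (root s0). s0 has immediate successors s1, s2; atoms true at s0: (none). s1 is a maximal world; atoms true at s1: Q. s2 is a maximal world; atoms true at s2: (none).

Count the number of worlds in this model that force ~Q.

s0: does not force it — s0 ||-/- ~Q since s1 is accessible from s0 and s1 ||- Q.
s1: does not force it.
s2: forces it.
Worlds forcing the formula: {s2}.

1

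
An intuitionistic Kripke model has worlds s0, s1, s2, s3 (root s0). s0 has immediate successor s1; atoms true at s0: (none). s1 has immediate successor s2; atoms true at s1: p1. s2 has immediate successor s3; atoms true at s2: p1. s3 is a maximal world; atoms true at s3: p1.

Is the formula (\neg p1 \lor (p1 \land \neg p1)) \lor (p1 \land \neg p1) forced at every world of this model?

No

Not every world: s0 \nVdash (\neg p1 \lor (p1 \land \neg p1)) \lor (p1 \land \neg p1).
s0 \nVdash (\neg p1 \lor (p1 \land \neg p1)) \lor (p1 \land \neg p1): neither disjunct is forced at s0.
s0 \nVdash \neg p1 \lor (p1 \land \neg p1): neither disjunct is forced at s0.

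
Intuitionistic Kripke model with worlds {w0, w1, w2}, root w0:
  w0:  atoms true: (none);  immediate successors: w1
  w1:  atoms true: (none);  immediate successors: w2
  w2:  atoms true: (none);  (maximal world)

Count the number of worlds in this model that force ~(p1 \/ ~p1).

0

w0: does not force it — w0 ||-/- ~(p1 \/ ~p1) since w0 is accessible from w0 and w0 ||- p1 \/ ~p1.
w1: does not force it — w1 ||-/- ~(p1 \/ ~p1) since w1 is accessible from w1 and w1 ||- p1 \/ ~p1.
w2: does not force it.
Worlds forcing the formula: { }.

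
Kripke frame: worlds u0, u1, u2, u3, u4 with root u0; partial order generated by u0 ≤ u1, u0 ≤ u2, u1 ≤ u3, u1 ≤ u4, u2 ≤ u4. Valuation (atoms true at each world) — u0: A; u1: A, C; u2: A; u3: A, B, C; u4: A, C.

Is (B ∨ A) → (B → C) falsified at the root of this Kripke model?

No

u0 ⊩ (B ∨ A) → (B → C): every world accessible from u0 that forces B ∨ A (namely u0, u1, u2, u3, u4) also forces B → C.
So the root u0 forces (B ∨ A) → (B → C); the model is not a countermodel.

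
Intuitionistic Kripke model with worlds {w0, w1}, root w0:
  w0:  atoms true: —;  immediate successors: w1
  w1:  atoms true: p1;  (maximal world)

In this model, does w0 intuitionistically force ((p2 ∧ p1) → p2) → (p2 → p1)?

w0 ⊩ ((p2 ∧ p1) → p2) → (p2 → p1): every world accessible from w0 that forces (p2 ∧ p1) → p2 (namely w0, w1) also forces p2 → p1.

Yes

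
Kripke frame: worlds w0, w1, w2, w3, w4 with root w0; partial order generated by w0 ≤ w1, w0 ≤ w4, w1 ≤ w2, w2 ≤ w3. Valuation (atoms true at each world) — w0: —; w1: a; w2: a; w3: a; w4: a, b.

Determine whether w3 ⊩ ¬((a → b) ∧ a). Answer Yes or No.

Yes

w3 ⊩ ¬((a → b) ∧ a): no world accessible from w3 forces (a → b) ∧ a.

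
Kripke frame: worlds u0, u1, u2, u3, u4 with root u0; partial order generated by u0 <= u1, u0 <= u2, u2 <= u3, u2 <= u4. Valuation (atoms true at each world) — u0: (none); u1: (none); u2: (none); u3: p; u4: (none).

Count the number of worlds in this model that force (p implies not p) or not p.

2

u0: does not force it — u0 does not force (p implies not p) or not p: neither disjunct is forced at u0.
u1: forces it.
u2: does not force it — u2 does not force (p implies not p) or not p: neither disjunct is forced at u2.
u3: does not force it.
u4: forces it.
Worlds forcing the formula: {u1, u4}.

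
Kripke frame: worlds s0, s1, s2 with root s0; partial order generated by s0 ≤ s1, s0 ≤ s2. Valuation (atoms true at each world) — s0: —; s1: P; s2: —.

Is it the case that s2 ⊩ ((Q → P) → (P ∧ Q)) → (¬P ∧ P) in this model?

Yes

s2 ⊩ ((Q → P) → (P ∧ Q)) → (¬P ∧ P) vacuously: no world accessible from s2 forces the antecedent (Q → P) → (P ∧ Q).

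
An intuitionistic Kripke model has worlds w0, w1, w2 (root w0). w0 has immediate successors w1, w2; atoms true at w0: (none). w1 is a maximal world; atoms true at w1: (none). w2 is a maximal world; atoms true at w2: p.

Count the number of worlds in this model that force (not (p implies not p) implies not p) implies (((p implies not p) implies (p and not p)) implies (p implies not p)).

3

w0: forces it.
w1: forces it.
w2: forces it.
Worlds forcing the formula: {w0, w1, w2}.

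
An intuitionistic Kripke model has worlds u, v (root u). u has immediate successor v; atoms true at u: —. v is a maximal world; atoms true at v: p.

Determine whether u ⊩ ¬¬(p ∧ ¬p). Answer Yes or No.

No

u ⊮ ¬¬(p ∧ ¬p) since u is accessible from u and u ⊩ ¬(p ∧ ¬p).
u ⊩ ¬(p ∧ ¬p): no world accessible from u forces p ∧ ¬p.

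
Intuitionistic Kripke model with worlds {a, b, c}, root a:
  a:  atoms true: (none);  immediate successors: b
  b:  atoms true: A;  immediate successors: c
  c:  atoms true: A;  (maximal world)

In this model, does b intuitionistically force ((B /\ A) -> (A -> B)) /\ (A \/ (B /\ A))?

b ||- ((B /\ A) -> (A -> B)) /\ (A \/ (B /\ A)) since b forces both conjuncts.

Yes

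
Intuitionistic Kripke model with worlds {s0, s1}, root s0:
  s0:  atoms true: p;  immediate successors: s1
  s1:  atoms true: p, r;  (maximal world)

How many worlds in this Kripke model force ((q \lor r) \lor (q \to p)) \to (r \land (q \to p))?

1

s0: does not force it — s0 \nVdash ((q \lor r) \lor (q \to p)) \to (r \land (q \to p)): already at s0 itself, s0 \Vdash (q \lor r) \lor (q \to p) but s0 \nVdash r \land (q \to p).
s1: forces it.
Worlds forcing the formula: {s1}.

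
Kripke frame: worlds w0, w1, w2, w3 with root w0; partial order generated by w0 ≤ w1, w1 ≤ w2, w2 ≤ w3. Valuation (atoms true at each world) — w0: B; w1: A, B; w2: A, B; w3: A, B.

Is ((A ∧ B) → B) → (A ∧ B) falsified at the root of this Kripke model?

Yes

w0 ⊮ ((A ∧ B) → B) → (A ∧ B): already at w0 itself, w0 ⊩ (A ∧ B) → B but w0 ⊮ A ∧ B.
w0 ⊮ A ∧ B since w0 fails A.
So the root w0 does not force ((A ∧ B) → B) → (A ∧ B); the model is a countermodel.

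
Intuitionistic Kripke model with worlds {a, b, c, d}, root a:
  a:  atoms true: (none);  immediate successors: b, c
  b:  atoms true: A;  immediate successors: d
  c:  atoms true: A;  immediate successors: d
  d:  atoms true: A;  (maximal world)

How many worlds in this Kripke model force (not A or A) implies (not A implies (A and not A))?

4

a: forces it.
b: forces it.
c: forces it.
d: forces it.
Worlds forcing the formula: {a, b, c, d}.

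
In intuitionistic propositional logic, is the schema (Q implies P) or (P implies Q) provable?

This is the Gödel–Dummett linearity axiom, which is not intuitionistically valid.
A Kripke countermodel: worlds 0, 1, 2; order generated by 0 <= 1, 0 <= 2; atoms true at each world — 0:{}; 1:{Q}; 2:{P}.
0 does not force (Q implies P) or (P implies Q): neither disjunct is forced at 0.
0 does not force Q implies P: at the accessible world 1, 1 forces Q but 1 does not force P.
1 lacks atom P, so 1 does not force P.
So the root 0 does not force the formula.

No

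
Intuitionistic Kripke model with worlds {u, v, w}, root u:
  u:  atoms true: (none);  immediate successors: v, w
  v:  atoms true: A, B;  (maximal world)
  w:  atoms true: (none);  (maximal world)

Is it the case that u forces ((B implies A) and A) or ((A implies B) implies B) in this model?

u does not force ((B implies A) and A) or ((A implies B) implies B): neither disjunct is forced at u.
u does not force (B implies A) and A since u fails A.

No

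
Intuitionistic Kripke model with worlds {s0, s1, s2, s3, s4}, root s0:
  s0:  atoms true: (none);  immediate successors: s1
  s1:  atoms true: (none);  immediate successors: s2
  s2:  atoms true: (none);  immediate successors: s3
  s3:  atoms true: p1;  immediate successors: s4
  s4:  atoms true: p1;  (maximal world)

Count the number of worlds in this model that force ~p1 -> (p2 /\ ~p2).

5

s0: forces it.
s1: forces it.
s2: forces it.
s3: forces it.
s4: forces it.
Worlds forcing the formula: {s0, s1, s2, s3, s4}.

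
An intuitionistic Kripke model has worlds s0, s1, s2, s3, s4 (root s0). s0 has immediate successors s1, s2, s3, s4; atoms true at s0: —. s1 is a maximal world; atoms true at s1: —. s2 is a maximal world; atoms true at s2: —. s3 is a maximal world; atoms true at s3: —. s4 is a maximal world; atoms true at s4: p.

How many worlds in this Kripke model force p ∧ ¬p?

s0: does not force it — s0 ⊮ p ∧ ¬p since s0 fails p.
s1: does not force it — s1 ⊮ p ∧ ¬p since s1 fails p.
s2: does not force it — s2 ⊮ p ∧ ¬p since s2 fails p.
s3: does not force it.
s4: does not force it.
Worlds forcing the formula: { }.

0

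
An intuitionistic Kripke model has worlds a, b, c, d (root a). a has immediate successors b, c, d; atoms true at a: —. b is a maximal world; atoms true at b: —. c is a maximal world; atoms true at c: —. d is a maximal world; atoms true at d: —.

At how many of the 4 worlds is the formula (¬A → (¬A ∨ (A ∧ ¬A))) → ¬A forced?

4

a: forces it.
b: forces it.
c: forces it.
d: forces it.
Worlds forcing the formula: {a, b, c, d}.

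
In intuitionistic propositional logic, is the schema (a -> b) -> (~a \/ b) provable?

No

This is the material-implication-as-disjunction principle, which is not intuitionistically valid.
A Kripke countermodel: worlds s0, s1; order generated by s0 <= s1; atoms true at each world — s0:{}; s1:{a,b}.
s0 ||-/- (a -> b) -> (~a \/ b): already at s0 itself, s0 ||- a -> b but s0 ||-/- ~a \/ b.
s0 ||-/- ~a \/ b: neither disjunct is forced at s0.
s0 ||-/- ~a since s1 is accessible from s0 and s1 ||- a.
So the root s0 does not force the formula.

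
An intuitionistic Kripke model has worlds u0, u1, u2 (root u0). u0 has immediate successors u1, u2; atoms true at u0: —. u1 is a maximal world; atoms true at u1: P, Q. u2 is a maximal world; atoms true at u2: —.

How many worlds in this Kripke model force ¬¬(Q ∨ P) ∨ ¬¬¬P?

u0: does not force it — u0 ⊮ ¬¬(Q ∨ P) ∨ ¬¬¬P: neither disjunct is forced at u0.
u1: forces it.
u2: forces it.
Worlds forcing the formula: {u1, u2}.

2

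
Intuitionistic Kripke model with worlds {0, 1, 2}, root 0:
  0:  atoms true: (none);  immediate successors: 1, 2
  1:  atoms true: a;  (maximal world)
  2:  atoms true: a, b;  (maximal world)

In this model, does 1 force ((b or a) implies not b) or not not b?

1 forces ((b or a) implies not b) or not not b via the disjunct (b or a) implies not b.

Yes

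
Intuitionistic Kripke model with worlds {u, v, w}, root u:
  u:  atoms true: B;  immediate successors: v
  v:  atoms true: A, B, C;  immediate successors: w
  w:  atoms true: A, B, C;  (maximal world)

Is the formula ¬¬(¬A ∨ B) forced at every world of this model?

u ⊩ ¬¬(¬A ∨ B): no world accessible from u forces ¬(¬A ∨ B).
Since the root u forces ¬¬(¬A ∨ B) and forcing is persistent (monotone upward), every world forces it.

Yes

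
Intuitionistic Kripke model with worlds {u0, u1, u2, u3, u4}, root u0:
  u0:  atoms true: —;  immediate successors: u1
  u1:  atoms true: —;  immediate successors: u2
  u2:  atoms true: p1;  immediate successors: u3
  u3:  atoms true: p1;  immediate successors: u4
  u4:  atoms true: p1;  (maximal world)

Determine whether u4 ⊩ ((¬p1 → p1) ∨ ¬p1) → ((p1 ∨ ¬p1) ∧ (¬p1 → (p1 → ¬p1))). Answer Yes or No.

u4 ⊩ ((¬p1 → p1) ∨ ¬p1) → ((p1 ∨ ¬p1) ∧ (¬p1 → (p1 → ¬p1))): every world accessible from u4 that forces (¬p1 → p1) ∨ ¬p1 (namely u4) also forces (p1 ∨ ¬p1) ∧ (¬p1 → (p1 → ¬p1)).

Yes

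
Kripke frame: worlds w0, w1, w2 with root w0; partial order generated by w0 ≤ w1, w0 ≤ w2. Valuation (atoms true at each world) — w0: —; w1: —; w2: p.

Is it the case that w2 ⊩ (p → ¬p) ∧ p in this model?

w2 ⊮ (p → ¬p) ∧ p since w2 fails p → ¬p.

No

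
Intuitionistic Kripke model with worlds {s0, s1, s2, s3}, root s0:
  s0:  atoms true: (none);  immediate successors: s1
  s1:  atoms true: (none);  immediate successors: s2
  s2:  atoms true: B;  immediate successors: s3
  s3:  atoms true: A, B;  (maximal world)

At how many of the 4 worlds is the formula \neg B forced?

0

s0: does not force it — s0 \nVdash \neg B since s2 is accessible from s0 and s2 \Vdash B.
s1: does not force it.
s2: does not force it.
s3: does not force it.
Worlds forcing the formula: { }.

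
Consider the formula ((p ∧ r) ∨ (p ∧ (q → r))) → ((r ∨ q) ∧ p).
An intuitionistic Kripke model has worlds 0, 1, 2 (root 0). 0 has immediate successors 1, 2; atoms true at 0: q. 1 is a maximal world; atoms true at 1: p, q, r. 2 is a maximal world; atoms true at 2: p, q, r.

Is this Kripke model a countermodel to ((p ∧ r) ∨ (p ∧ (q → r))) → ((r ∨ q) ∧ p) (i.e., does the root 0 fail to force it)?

0 ⊩ ((p ∧ r) ∨ (p ∧ (q → r))) → ((r ∨ q) ∧ p): every world accessible from 0 that forces (p ∧ r) ∨ (p ∧ (q → r)) (namely 1, 2) also forces (r ∨ q) ∧ p.
So the root 0 forces ((p ∧ r) ∨ (p ∧ (q → r))) → ((r ∨ q) ∧ p); the model is not a countermodel.

No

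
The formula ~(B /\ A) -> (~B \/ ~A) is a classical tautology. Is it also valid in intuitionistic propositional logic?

This is the constructively invalid direction of De Morgan's law for conjunction, which is not intuitionistically valid.
A Kripke countermodel: worlds a, b, c; order generated by a <= b, a <= c; atoms true at each world — a:{}; b:{B}; c:{A}.
a ||-/- ~(B /\ A) -> (~B \/ ~A): already at a itself, a ||- ~(B /\ A) but a ||-/- ~B \/ ~A.
a ||-/- ~B \/ ~A: neither disjunct is forced at a.
a ||-/- ~B since b is accessible from a and b ||- B.
So the root a does not force the formula.

No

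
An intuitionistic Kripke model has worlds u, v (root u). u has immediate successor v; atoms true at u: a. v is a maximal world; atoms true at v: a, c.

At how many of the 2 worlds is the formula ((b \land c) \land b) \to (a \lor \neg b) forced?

u: forces it.
v: forces it.
Worlds forcing the formula: {u, v}.

2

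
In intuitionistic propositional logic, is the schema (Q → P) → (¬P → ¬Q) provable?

This is the forward direction of contraposition, which is intuitionistically derivable.
Assume Q → P and ¬P. If Q held then P would follow, contradicting ¬P; so ¬Q.

Yes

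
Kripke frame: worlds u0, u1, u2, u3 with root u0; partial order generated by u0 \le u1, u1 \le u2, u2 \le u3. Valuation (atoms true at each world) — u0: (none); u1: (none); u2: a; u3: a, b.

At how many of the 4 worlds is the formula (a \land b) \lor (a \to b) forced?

1

u0: does not force it — u0 \nVdash (a \land b) \lor (a \to b): neither disjunct is forced at u0.
u1: does not force it — u1 \nVdash (a \land b) \lor (a \to b): neither disjunct is forced at u1.
u2: does not force it.
u3: forces it.
Worlds forcing the formula: {u3}.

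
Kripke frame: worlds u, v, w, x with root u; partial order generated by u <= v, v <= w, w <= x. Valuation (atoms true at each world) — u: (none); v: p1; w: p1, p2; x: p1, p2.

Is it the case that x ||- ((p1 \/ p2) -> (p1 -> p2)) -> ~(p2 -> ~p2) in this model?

x ||- ((p1 \/ p2) -> (p1 -> p2)) -> ~(p2 -> ~p2): every world accessible from x that forces (p1 \/ p2) -> (p1 -> p2) (namely x) also forces ~(p2 -> ~p2).

Yes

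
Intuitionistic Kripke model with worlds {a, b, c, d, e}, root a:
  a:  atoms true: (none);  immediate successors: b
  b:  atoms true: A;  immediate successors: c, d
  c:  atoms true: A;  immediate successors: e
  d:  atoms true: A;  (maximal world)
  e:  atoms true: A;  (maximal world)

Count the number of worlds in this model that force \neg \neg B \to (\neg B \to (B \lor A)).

5

a: forces it.
b: forces it.
c: forces it.
d: forces it.
e: forces it.
Worlds forcing the formula: {a, b, c, d, e}.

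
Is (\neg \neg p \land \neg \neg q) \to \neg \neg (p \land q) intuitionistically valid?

This is the distribution of double negation over conjunction, which is intuitionistically derivable.
Assume \neg \neg p, \neg \neg q, and \neg (p \land q). From p we'd get \neg q (since p \land q is refuted), contradicting \neg \neg q; so \neg p, contradicting \neg \neg p.

Yes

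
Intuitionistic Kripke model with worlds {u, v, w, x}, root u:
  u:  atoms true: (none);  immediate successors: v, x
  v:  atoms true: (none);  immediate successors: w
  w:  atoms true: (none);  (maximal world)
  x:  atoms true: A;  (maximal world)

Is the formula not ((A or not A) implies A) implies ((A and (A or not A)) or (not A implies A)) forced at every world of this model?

No

Not every world: u does not force not ((A or not A) implies A) implies ((A and (A or not A)) or (not A implies A)).
u does not force not ((A or not A) implies A) implies ((A and (A or not A)) or (not A implies A)): at the accessible world v, v forces not ((A or not A) implies A) but v does not force (A and (A or not A)) or (not A implies A).
v does not force (A and (A or not A)) or (not A implies A): neither disjunct is forced at v.
v does not force A and (A or not A) since v fails A.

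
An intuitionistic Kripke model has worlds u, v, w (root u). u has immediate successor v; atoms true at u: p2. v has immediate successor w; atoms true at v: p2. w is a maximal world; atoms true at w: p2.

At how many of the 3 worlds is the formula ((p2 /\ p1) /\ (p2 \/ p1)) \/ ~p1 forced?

3

u: forces it.
v: forces it.
w: forces it.
Worlds forcing the formula: {u, v, w}.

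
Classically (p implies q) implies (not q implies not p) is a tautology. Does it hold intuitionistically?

This is the forward direction of contraposition, which is intuitionistically derivable.
Assume p implies q and not q. If p held then q would follow, contradicting not q; so not p.

Yes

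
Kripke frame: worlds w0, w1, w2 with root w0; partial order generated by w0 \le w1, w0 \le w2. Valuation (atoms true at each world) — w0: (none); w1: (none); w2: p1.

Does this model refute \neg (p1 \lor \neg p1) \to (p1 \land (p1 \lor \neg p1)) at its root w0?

No

w0 \Vdash \neg (p1 \lor \neg p1) \to (p1 \land (p1 \lor \neg p1)) vacuously: no world accessible from w0 forces the antecedent \neg (p1 \lor \neg p1).
So the root w0 forces \neg (p1 \lor \neg p1) \to (p1 \land (p1 \lor \neg p1)); the model is not a countermodel.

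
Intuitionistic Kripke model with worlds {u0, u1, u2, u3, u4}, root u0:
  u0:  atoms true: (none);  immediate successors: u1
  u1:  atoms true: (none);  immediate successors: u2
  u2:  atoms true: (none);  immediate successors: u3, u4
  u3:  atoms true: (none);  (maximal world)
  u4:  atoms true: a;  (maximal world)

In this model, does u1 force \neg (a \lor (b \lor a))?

u1 \nVdash \neg (a \lor (b \lor a)) since u4 is accessible from u1 and u4 \Vdash a \lor (b \lor a).
u4 \Vdash a \lor (b \lor a) via the disjunct a.

No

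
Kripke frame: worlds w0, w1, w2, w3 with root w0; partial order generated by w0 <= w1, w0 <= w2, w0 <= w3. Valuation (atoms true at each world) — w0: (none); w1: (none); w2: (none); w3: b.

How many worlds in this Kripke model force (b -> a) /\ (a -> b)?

2

w0: does not force it — w0 ||-/- (b -> a) /\ (a -> b) since w0 fails b -> a.
w1: forces it.
w2: forces it.
w3: does not force it — w3 ||-/- (b -> a) /\ (a -> b) since w3 fails b -> a.
Worlds forcing the formula: {w1, w2}.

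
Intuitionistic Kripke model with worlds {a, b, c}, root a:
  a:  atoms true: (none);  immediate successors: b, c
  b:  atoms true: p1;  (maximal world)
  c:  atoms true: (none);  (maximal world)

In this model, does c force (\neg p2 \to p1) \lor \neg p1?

Yes

c \Vdash (\neg p2 \to p1) \lor \neg p1 via the disjunct \neg p1.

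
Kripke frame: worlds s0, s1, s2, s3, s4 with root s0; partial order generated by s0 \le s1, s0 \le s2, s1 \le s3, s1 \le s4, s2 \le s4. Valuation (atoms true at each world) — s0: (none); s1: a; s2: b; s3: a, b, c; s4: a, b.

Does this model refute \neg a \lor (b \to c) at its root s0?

Yes

s0 \nVdash \neg a \lor (b \to c): neither disjunct is forced at s0.
s0 \nVdash \neg a since s1 is accessible from s0 and s1 \Vdash a.
So the root s0 does not force \neg a \lor (b \to c); the model is a countermodel.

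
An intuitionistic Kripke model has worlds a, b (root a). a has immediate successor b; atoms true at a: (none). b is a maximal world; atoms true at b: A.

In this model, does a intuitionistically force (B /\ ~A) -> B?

Yes

a ||- (B /\ ~A) -> B vacuously: no world accessible from a forces the antecedent B /\ ~A.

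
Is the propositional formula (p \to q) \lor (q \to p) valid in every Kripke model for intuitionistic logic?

This is the Gödel–Dummett linearity axiom, which is not intuitionistically valid.
A Kripke countermodel: worlds a, b, c; order generated by a \le b, a \le c; atoms true at each world — a:{}; b:{p}; c:{q}.
a \nVdash (p \to q) \lor (q \to p): neither disjunct is forced at a.
a \nVdash p \to q: at the accessible world b, b \Vdash p but b \nVdash q.
b lacks atom q, so b \nVdash q.
So the root a does not force the formula.

No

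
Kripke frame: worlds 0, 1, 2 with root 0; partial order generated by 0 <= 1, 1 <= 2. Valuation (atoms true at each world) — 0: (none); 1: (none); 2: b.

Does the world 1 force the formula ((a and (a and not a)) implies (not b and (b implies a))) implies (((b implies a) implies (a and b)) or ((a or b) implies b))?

Yes

1 forces ((a and (a and not a)) implies (not b and (b implies a))) implies (((b implies a) implies (a and b)) or ((a or b) implies b)): every world accessible from 1 that forces (a and (a and not a)) implies (not b and (b implies a)) (namely 1, 2) also forces ((b implies a) implies (a and b)) or ((a or b) implies b).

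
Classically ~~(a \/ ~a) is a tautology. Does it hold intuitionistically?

This is the double negation of excluded middle, which is intuitionistically derivable.
Assuming ~(a \/ ~a): from a we'd get a \/ ~a, so ~a; but then a \/ ~a again — contradiction. Hence ~~(a \/ ~a).

Yes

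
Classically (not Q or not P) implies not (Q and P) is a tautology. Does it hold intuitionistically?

Yes

This is a constructively valid De Morgan direction (disjunction of negations to negated conjunction), which is intuitionistically derivable.
If not Q holds at a world then no accessible world forces Q, hence none forces Q and P; likewise for not P.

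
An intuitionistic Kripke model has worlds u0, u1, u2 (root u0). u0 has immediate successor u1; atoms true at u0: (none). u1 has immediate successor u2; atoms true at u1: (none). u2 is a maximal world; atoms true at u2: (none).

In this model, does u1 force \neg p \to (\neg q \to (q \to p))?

u1 \Vdash \neg p \to (\neg q \to (q \to p)): every world accessible from u1 that forces \neg p (namely u1, u2) also forces \neg q \to (q \to p).

Yes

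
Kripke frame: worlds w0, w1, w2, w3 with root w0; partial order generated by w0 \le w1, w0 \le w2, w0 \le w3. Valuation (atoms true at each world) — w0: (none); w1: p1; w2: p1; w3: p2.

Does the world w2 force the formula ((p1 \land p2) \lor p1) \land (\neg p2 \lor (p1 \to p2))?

Yes

w2 \Vdash ((p1 \land p2) \lor p1) \land (\neg p2 \lor (p1 \to p2)) since w2 forces both conjuncts.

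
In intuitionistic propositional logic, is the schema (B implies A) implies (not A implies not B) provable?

Yes

This is the forward direction of contraposition, which is intuitionistically derivable.
Assume B implies A and not A. If B held then A would follow, contradicting not A; so not B.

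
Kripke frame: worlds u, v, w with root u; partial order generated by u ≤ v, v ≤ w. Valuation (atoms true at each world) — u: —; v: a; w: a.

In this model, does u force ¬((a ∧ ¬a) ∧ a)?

u ⊩ ¬((a ∧ ¬a) ∧ a): no world accessible from u forces (a ∧ ¬a) ∧ a.

Yes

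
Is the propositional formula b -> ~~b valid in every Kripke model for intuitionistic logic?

This is double-negation introduction, which is intuitionistically derivable.
If a world forces b then every accessible world forces b (persistence), so none forces ~b; hence ~~b.

Yes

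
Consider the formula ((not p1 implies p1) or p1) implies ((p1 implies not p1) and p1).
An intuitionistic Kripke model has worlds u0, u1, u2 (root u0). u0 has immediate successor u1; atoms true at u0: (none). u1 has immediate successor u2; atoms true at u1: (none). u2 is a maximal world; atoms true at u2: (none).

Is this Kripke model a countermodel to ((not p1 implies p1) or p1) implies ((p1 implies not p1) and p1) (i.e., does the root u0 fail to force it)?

No

u0 forces ((not p1 implies p1) or p1) implies ((p1 implies not p1) and p1) vacuously: no world accessible from u0 forces the antecedent (not p1 implies p1) or p1.
So the root u0 forces ((not p1 implies p1) or p1) implies ((p1 implies not p1) and p1); the model is not a countermodel.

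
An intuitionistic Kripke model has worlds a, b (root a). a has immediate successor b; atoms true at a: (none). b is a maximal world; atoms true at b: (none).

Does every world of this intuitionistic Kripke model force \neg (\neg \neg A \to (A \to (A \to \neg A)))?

Not every world: a \nVdash \neg (\neg \neg A \to (A \to (A \to \neg A))).
a \nVdash \neg (\neg \neg A \to (A \to (A \to \neg A))) since a is accessible from a and a \Vdash \neg \neg A \to (A \to (A \to \neg A)).
a \Vdash \neg \neg A \to (A \to (A \to \neg A)) vacuously: no world accessible from a forces the antecedent \neg \neg A.

No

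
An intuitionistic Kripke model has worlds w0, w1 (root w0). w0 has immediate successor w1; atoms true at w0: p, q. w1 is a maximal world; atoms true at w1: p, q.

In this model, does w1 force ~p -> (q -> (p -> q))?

Yes

w1 ||- ~p -> (q -> (p -> q)) vacuously: no world accessible from w1 forces the antecedent ~p.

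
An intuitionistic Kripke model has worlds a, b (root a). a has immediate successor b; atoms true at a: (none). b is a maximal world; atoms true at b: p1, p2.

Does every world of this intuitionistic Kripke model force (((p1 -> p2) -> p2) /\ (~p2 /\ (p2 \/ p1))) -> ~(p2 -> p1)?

Yes

a ||- (((p1 -> p2) -> p2) /\ (~p2 /\ (p2 \/ p1))) -> ~(p2 -> p1) vacuously: no world accessible from a forces the antecedent ((p1 -> p2) -> p2) /\ (~p2 /\ (p2 \/ p1)).
Since the root a forces (((p1 -> p2) -> p2) /\ (~p2 /\ (p2 \/ p1))) -> ~(p2 -> p1) and forcing is persistent (monotone upward), every world forces it.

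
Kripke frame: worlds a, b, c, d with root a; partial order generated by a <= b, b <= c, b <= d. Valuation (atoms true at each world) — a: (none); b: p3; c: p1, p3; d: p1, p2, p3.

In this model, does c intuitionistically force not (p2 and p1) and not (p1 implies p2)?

Yes

c forces not (p2 and p1) and not (p1 implies p2) since c forces both conjuncts.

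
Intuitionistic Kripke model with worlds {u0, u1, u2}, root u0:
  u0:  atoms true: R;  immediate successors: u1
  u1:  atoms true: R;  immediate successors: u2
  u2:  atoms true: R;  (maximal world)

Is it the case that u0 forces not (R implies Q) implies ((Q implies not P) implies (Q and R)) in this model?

No

u0 does not force not (R implies Q) implies ((Q implies not P) implies (Q and R)): already at u0 itself, u0 forces not (R implies Q) but u0 does not force (Q implies not P) implies (Q and R).
u0 does not force (Q implies not P) implies (Q and R): already at u0 itself, u0 forces Q implies not P but u0 does not force Q and R.
u0 does not force Q and R since u0 fails Q.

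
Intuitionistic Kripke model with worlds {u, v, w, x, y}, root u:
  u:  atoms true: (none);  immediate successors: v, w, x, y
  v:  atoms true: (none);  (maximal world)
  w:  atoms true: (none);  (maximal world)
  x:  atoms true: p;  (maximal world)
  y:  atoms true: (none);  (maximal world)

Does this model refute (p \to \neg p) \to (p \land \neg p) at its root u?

u \nVdash (p \to \neg p) \to (p \land \neg p): at the accessible world v, v \Vdash p \to \neg p but v \nVdash p \land \neg p.
v \nVdash p \land \neg p since v fails p.
So the root u does not force (p \to \neg p) \to (p \land \neg p); the model is a countermodel.

Yes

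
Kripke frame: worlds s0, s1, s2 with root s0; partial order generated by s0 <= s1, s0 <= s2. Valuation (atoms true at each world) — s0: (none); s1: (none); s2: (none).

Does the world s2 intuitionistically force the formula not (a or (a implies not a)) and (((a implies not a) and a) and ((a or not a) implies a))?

s2 does not force not (a or (a implies not a)) and (((a implies not a) and a) and ((a or not a) implies a)) since s2 fails not (a or (a implies not a)).

No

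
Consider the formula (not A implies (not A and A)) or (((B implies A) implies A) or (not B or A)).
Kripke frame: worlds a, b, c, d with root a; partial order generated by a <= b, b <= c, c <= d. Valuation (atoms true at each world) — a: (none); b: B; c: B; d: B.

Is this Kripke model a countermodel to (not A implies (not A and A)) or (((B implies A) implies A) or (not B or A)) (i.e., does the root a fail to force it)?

No

a forces (not A implies (not A and A)) or (((B implies A) implies A) or (not B or A)) via the disjunct ((B implies A) implies A) or (not B or A).
So the root a forces (not A implies (not A and A)) or (((B implies A) implies A) or (not B or A)); the model is not a countermodel.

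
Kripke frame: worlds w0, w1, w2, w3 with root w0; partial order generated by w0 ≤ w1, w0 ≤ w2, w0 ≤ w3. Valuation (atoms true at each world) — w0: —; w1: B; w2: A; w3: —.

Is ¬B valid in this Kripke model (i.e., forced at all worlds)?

Not every world: w0 ⊮ ¬B.
w0 ⊮ ¬B since w1 is accessible from w0 and w1 ⊩ B.

No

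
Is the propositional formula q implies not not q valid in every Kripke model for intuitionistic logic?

Yes

This is double-negation introduction, which is intuitionistically derivable.
If a world forces q then every accessible world forces q (persistence), so none forces not q; hence not not q.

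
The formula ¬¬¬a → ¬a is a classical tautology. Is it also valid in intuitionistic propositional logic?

Yes

This is triple-negation reduction, which is intuitionistically derivable.
Assume ¬¬¬a and suppose a. Then ¬¬a (double-negation introduction), contradicting ¬¬¬a. So ¬a.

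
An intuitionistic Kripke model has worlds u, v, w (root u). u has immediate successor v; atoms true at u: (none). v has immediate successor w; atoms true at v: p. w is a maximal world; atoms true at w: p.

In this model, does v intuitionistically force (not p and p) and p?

v does not force (not p and p) and p since v fails not p and p.

No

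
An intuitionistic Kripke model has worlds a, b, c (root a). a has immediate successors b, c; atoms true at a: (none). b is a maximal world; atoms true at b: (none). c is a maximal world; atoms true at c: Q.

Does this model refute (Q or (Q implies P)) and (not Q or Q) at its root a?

a does not force (Q or (Q implies P)) and (not Q or Q) since a fails Q or (Q implies P).
So the root a does not force (Q or (Q implies P)) and (not Q or Q); the model is a countermodel.

Yes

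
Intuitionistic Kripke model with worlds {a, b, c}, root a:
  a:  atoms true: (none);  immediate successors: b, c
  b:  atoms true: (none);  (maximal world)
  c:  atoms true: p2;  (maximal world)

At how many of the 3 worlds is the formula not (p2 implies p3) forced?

1

a: does not force it — a does not force not (p2 implies p3) since b is accessible from a and b forces p2 implies p3.
b: does not force it.
c: forces it.
Worlds forcing the formula: {c}.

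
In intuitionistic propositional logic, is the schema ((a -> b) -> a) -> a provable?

No

This is Peirce's law, which is not intuitionistically valid.
A Kripke countermodel: worlds u, v; order generated by u <= v; atoms true at each world — u:{}; v:{a}.
u ||-/- ((a -> b) -> a) -> a: already at u itself, u ||- (a -> b) -> a but u ||-/- a.
u lacks atom a, so u ||-/- a.
So the root u does not force the formula.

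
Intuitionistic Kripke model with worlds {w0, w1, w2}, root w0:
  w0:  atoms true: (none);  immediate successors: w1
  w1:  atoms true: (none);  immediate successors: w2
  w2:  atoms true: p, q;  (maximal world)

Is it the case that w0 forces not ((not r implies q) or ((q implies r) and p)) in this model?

w0 does not force not ((not r implies q) or ((q implies r) and p)) since w2 is accessible from w0 and w2 forces (not r implies q) or ((q implies r) and p).
w2 forces (not r implies q) or ((q implies r) and p) via the disjunct not r implies q.

No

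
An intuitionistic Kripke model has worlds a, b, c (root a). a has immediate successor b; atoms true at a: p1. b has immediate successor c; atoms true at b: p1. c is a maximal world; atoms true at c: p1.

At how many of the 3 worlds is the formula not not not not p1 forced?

3

a: forces it.
b: forces it.
c: forces it.
Worlds forcing the formula: {a, b, c}.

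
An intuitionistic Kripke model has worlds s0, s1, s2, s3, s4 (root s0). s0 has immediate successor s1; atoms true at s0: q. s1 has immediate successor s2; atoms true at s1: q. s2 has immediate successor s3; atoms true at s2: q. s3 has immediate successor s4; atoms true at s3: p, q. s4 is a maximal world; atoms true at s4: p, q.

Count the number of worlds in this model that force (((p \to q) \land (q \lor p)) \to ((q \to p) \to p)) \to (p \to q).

s0: forces it.
s1: forces it.
s2: forces it.
s3: forces it.
s4: forces it.
Worlds forcing the formula: {s0, s1, s2, s3, s4}.

5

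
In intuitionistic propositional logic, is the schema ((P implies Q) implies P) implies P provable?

No

This is Peirce's law, which is not intuitionistically valid.
A Kripke countermodel: worlds a, b; order generated by a <= b; atoms true at each world — a:{}; b:{P}.
a does not force ((P implies Q) implies P) implies P: already at a itself, a forces (P implies Q) implies P but a does not force P.
a lacks atom P, so a does not force P.
So the root a does not force the formula.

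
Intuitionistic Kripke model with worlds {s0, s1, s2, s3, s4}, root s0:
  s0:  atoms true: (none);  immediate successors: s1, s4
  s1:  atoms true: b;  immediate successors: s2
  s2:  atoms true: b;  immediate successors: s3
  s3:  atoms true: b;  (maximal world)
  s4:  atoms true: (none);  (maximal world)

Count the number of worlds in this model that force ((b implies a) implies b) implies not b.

1

s0: does not force it — s0 does not force ((b implies a) implies b) implies not b: at the accessible world s1, s1 forces (b implies a) implies b but s1 does not force not b.
s1: does not force it.
s2: does not force it.
s3: does not force it.
s4: forces it.
Worlds forcing the formula: {s4}.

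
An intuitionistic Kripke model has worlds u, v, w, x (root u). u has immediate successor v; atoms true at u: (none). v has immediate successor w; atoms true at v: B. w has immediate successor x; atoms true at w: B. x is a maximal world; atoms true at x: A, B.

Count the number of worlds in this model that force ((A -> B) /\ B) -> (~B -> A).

u: forces it.
v: forces it.
w: forces it.
x: forces it.
Worlds forcing the formula: {u, v, w, x}.

4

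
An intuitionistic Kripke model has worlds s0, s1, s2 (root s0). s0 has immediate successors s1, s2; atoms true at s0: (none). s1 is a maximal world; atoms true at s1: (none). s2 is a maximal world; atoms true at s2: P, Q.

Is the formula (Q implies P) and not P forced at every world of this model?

Not every world: s0 does not force (Q implies P) and not P.
s0 does not force (Q implies P) and not P since s0 fails not P.

No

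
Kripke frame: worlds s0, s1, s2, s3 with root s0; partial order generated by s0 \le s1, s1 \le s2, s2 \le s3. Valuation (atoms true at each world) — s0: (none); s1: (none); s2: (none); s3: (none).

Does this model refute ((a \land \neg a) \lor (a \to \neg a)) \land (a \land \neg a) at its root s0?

s0 \nVdash ((a \land \neg a) \lor (a \to \neg a)) \land (a \land \neg a) since s0 fails a \land \neg a.
So the root s0 does not force ((a \land \neg a) \lor (a \to \neg a)) \land (a \land \neg a); the model is a countermodel.

Yes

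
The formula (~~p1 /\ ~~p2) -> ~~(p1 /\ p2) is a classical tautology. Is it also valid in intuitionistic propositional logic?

Yes

This is the distribution of double negation over conjunction, which is intuitionistically derivable.
Assume ~~p1, ~~p2, and ~(p1 /\ p2). From p1 we'd get ~p2 (since p1 /\ p2 is refuted), contradicting ~~p2; so ~p1, contradicting ~~p1.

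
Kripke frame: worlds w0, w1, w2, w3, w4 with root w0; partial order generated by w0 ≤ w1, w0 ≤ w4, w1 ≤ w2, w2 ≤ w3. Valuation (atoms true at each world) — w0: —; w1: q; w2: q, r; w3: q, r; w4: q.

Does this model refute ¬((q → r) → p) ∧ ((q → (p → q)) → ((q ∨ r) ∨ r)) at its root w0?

w0 ⊮ ¬((q → r) → p) ∧ ((q → (p → q)) → ((q ∨ r) ∨ r)) since w0 fails ¬((q → r) → p).
So the root w0 does not force ¬((q → r) → p) ∧ ((q → (p → q)) → ((q ∨ r) ∨ r)); the model is a countermodel.

Yes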